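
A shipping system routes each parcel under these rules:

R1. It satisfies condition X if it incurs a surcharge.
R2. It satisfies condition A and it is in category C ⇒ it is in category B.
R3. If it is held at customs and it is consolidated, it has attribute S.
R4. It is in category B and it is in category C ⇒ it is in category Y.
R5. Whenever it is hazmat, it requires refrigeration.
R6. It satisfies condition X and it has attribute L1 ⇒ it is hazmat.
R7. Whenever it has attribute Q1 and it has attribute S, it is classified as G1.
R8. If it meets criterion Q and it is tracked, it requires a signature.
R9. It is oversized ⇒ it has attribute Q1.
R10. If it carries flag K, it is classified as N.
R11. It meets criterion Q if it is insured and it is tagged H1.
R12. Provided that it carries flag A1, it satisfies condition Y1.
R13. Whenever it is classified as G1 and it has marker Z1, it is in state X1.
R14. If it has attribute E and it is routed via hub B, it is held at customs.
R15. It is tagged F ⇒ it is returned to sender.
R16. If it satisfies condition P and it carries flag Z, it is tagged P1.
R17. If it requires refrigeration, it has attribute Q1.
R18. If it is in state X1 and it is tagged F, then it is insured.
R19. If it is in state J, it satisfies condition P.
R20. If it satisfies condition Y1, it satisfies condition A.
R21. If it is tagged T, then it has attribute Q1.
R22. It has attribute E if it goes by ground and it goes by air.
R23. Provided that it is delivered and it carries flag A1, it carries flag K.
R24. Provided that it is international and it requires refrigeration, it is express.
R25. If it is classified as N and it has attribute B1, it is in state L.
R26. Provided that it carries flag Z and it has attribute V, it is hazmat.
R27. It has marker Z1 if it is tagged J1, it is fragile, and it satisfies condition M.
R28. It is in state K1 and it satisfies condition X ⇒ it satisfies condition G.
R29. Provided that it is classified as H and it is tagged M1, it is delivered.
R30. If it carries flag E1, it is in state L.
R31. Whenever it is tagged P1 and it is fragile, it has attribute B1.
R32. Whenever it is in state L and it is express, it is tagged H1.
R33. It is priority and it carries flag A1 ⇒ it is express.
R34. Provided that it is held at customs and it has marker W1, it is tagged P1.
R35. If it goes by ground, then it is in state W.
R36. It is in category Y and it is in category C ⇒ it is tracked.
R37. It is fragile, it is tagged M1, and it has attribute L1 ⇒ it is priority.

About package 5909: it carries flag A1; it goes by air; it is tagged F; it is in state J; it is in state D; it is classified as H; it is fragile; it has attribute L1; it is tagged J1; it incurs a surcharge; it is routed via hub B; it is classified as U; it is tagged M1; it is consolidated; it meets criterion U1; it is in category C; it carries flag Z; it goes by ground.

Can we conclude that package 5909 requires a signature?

Forward chaining from the given facts derives: satisfies condition X, is hazmat, satisfies condition Y1, is returned to sender, satisfies condition P, satisfies condition A, has attribute E, is delivered, is in state W, is priority, is in category B, is in category Y, requires refrigeration, is held at customs, is tagged P1, has attribute Q1, carries flag K, has attribute B1, is express, is tracked, has attribute S, is classified as G1, is classified as N, is in state L, is tagged H1.
The only rule concluding "it requires a signature" is R8, which needs "it meets criterion Q"; that is never established.

No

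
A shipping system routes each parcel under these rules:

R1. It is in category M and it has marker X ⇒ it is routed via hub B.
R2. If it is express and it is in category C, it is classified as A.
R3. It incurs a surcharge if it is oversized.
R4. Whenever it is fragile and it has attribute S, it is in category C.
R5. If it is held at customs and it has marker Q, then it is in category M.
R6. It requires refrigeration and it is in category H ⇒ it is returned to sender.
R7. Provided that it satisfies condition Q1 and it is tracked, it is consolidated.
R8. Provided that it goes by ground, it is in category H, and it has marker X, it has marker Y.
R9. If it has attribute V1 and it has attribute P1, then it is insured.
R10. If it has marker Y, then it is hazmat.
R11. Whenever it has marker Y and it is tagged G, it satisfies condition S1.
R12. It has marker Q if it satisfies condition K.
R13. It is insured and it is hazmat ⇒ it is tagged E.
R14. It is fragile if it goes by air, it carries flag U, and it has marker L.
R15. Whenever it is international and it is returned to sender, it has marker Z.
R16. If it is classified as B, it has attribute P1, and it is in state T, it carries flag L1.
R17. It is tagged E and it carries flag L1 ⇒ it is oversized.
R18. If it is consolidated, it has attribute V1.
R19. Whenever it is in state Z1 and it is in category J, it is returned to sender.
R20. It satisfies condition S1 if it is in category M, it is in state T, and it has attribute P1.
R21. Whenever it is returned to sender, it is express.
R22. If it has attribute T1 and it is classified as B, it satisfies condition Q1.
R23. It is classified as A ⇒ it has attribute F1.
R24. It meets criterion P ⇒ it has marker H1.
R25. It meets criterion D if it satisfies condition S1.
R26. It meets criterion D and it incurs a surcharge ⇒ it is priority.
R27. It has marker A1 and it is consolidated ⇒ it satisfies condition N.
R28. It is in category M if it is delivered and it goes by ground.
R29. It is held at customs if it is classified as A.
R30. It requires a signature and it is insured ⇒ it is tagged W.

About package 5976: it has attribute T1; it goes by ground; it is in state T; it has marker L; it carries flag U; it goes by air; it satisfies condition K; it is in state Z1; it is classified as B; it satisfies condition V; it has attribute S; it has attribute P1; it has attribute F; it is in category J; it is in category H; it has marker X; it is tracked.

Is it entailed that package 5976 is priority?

Yes

By R8 (it goes by ground, it is in category H, it has marker X): it has marker Y.
By R10 (it has marker Y): it is hazmat.
By R12 (it satisfies condition K): it has marker Q.
By R14 (it goes by air, it carries flag U, it has marker L): it is fragile.
By R16 (it is classified as B, it has attribute P1, it is in state T): it carries flag L1.
By R19 (it is in state Z1, it is in category J): it is returned to sender.
By R21 (it is returned to sender): it is express.
By R22 (it has attribute T1, it is classified as B): it satisfies condition Q1.
By R4 (it is fragile, it has attribute S): it is in category C.
By R7 (it satisfies condition Q1, it is tracked): it is consolidated.
By R18 (it is consolidated): it has attribute V1.
By R2 (it is express, it is in category C): it is classified as A.
By R9 (it has attribute V1, it has attribute P1): it is insured.
By R13 (it is insured, it is hazmat): it is tagged E.
By R17 (it is tagged E, it carries flag L1): it is oversized.
By R29 (it is classified as A): it is held at customs.
By R3 (it is oversized): it incurs a surcharge.
By R5 (it is held at customs, it has marker Q): it is in category M.
By R20 (it is in category M, it is in state T, it has attribute P1): it satisfies condition S1.
By R25 (it satisfies condition S1): it meets criterion D.
By R26 (it meets criterion D, it incurs a surcharge): it is priority.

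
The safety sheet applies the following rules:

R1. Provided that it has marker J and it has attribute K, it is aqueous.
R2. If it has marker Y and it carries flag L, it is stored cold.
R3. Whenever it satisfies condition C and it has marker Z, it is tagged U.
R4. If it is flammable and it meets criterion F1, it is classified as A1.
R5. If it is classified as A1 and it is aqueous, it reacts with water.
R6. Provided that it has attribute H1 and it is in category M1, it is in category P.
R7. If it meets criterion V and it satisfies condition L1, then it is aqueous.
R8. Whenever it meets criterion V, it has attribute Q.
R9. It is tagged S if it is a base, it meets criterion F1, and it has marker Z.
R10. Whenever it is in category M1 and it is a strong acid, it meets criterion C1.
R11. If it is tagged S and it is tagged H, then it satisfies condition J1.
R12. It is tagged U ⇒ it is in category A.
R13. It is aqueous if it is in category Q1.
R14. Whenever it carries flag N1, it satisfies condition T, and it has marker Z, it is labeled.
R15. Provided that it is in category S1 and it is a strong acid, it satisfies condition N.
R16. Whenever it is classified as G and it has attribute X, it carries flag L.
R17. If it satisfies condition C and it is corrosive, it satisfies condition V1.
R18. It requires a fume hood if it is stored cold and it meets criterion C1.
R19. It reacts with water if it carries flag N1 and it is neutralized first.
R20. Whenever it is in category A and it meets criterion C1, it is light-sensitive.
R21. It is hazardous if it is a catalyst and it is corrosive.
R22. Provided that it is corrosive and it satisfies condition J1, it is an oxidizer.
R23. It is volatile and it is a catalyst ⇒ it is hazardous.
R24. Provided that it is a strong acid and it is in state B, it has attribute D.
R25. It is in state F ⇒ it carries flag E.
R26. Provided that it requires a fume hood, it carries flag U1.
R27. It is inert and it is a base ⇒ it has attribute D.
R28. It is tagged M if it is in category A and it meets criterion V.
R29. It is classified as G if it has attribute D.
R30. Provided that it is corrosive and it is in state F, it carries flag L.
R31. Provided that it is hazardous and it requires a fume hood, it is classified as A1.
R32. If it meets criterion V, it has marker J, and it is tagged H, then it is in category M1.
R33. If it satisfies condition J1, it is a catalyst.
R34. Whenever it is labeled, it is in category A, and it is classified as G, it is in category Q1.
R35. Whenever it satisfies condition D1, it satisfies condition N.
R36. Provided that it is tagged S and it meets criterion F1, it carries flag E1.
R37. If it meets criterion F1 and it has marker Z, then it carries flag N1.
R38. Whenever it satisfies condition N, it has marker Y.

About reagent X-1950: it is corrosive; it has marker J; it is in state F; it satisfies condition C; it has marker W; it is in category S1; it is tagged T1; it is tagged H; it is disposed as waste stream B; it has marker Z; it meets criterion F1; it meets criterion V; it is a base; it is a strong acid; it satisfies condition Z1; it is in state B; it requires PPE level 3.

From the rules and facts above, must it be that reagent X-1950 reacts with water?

Forward chaining from the given facts derives: is tagged U, has attribute Q, is tagged S, satisfies condition J1, is in category A, satisfies condition N, satisfies condition V1, is an oxidizer, has attribute D, carries flag E, is tagged M, is classified as G, carries flag L, is in category M1, is a catalyst, carries flag E1, carries flag N1, has marker Y, is stored cold, meets criterion C1, requires a fume hood, is light-sensitive, is hazardous, carries flag U1, is classified as A1.
Rules concluding "it reacts with water": R5 needs "it is aqueous"; R19 needs "it is neutralized first" — none of these are established.

No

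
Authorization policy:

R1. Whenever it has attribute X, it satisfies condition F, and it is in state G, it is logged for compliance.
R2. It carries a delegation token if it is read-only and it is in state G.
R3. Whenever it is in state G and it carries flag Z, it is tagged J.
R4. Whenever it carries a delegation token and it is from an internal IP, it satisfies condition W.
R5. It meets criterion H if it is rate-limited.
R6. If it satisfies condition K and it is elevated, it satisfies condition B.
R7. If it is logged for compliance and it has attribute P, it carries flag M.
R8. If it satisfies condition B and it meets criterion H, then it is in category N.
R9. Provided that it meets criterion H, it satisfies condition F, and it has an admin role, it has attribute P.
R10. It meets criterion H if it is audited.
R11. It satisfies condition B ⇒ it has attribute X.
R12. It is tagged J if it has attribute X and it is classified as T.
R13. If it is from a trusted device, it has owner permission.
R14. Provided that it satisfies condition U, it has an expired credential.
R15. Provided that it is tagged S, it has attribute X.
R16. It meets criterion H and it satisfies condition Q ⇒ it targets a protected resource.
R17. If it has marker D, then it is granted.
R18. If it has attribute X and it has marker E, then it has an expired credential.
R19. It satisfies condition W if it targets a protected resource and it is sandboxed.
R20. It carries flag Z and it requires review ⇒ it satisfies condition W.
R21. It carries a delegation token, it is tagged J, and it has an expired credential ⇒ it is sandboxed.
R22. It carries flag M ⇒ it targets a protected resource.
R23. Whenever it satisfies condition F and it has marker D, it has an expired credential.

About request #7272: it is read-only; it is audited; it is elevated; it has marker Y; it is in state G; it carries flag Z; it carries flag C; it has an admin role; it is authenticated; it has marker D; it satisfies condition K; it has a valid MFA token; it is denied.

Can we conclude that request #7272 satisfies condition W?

No

Forward chaining from the given facts derives: carries a delegation token, is tagged J, satisfies condition B, meets criterion H, has attribute X, is granted, is in category N.
Rules concluding "it satisfies condition W": R4 needs "it is from an internal IP"; R19 needs "it targets a protected resource"; R20 needs "it requires review" — none of these are established.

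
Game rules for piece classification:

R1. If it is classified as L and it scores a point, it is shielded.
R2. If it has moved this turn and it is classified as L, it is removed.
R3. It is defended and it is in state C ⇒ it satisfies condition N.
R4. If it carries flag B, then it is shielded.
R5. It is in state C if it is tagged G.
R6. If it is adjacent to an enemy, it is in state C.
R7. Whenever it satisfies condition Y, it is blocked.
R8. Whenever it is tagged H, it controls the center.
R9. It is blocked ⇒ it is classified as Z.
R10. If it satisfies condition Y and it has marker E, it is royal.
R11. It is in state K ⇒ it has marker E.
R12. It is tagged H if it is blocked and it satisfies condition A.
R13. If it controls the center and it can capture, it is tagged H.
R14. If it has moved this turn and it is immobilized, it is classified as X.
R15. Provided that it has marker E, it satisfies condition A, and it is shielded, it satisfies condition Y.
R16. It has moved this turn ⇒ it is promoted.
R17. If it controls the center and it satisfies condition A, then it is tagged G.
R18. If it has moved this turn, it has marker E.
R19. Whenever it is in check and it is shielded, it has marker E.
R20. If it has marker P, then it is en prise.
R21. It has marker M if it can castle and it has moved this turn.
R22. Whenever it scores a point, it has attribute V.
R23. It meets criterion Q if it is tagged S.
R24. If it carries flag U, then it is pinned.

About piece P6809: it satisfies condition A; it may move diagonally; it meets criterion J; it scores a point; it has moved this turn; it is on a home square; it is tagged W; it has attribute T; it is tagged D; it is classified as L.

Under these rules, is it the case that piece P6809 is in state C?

Yes

By R1 (it is classified as L, it scores a point): it is shielded.
By R18 (it has moved this turn): it has marker E.
By R15 (it has marker E, it satisfies condition A, it is shielded): it satisfies condition Y.
By R7 (it satisfies condition Y): it is blocked.
By R12 (it is blocked, it satisfies condition A): it is tagged H.
By R8 (it is tagged H): it controls the center.
By R17 (it controls the center, it satisfies condition A): it is tagged G.
By R5 (it is tagged G): it is in state C.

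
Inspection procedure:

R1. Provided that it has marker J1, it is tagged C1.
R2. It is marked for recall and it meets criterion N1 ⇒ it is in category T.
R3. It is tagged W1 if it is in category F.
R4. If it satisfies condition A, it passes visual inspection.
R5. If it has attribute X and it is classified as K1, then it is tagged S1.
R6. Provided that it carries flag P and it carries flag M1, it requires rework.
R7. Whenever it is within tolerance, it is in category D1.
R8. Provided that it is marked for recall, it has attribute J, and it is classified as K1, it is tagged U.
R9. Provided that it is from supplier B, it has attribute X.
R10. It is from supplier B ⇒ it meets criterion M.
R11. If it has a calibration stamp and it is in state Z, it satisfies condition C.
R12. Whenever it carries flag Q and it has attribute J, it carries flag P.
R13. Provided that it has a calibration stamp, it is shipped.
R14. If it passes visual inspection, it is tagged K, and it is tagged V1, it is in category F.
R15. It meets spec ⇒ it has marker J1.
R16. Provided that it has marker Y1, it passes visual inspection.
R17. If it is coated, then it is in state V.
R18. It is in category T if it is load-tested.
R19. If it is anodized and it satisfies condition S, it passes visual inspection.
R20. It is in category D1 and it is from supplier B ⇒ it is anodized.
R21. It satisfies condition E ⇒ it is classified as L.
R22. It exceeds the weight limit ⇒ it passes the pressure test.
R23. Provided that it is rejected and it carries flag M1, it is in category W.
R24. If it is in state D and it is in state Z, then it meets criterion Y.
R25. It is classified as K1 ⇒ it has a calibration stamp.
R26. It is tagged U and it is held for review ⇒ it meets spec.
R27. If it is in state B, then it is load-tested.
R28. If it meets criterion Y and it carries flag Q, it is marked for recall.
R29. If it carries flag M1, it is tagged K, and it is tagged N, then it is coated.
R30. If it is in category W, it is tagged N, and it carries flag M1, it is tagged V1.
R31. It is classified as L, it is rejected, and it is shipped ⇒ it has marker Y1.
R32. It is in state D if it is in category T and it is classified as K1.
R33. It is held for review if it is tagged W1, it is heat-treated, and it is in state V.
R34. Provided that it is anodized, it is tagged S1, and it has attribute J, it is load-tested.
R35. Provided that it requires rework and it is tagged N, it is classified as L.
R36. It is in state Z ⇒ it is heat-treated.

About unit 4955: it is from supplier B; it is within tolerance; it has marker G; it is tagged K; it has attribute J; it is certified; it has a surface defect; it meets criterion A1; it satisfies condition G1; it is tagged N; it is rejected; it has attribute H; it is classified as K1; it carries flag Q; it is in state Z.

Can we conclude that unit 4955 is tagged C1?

No

Forward chaining from the given facts derives: is in category D1, has attribute X, meets criterion M, carries flag P, is anodized, has a calibration stamp, is heat-treated, is tagged S1, satisfies condition C, is shipped, is load-tested, is in category T, is in state D, meets criterion Y, is marked for recall, is tagged U.
The only rule concluding "it is tagged C1" is R1, which needs "it has marker J1"; that is never established.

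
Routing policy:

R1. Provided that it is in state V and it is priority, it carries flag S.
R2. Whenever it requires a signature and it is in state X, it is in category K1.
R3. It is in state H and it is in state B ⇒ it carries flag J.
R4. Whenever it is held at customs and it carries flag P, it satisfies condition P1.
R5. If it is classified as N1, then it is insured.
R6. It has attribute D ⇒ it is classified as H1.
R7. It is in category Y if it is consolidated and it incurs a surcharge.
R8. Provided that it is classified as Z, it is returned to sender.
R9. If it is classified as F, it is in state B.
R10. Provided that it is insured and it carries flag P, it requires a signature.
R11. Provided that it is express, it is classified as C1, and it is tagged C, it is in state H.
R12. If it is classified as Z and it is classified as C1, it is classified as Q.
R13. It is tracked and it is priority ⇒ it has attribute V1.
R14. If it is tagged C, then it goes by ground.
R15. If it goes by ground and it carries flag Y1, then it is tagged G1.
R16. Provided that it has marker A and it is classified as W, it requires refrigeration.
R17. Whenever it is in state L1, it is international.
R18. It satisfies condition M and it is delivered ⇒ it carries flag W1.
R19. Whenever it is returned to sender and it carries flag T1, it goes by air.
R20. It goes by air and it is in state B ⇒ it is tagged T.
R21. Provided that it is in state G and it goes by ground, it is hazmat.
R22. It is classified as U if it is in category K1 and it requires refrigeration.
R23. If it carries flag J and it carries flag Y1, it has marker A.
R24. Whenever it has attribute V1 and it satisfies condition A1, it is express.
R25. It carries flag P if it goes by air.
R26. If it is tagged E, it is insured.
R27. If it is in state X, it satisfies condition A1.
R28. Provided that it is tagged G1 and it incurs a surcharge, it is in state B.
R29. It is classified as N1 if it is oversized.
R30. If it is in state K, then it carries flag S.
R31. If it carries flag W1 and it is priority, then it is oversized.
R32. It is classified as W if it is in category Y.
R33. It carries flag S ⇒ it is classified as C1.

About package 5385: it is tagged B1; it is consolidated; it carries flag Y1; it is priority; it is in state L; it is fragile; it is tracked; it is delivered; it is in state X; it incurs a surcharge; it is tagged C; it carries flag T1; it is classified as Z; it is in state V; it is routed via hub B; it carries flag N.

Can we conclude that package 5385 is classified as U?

Forward chaining from the given facts derives: carries flag S, is in category Y, is returned to sender, has attribute V1, goes by ground, is tagged G1, goes by air, carries flag P, satisfies condition A1, is in state B, is classified as W, is classified as C1, is classified as Q, is tagged T, is express, is in state H, carries flag J, has marker A, requires refrigeration.
The only rule concluding "it is classified as U" is R22, which needs "it is in category K1"; that is never established.

No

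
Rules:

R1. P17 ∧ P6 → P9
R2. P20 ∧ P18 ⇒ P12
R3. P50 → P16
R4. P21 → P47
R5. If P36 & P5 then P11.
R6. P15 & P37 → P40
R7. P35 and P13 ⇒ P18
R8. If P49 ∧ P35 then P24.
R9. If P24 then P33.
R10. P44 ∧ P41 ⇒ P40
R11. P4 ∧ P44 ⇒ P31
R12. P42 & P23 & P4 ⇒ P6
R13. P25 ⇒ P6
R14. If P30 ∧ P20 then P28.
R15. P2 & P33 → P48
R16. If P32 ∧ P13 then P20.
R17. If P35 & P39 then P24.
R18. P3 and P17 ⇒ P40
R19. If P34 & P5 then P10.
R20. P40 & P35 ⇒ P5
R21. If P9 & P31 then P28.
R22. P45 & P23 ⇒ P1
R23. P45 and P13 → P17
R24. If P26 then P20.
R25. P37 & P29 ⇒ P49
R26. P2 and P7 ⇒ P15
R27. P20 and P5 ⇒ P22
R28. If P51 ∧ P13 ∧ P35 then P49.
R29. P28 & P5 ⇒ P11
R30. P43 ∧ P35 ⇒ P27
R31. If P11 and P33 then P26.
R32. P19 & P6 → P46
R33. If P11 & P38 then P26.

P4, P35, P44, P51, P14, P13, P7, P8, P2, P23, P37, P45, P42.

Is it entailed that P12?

P18  (by R7: P35, P13)
P31  (by R11: P4, P44)
P6  (by R12: P42, P23, P4)
P17  (by R23: P45, P13)
P15  (by R26: P2, P7)
P49  (by R28: P51, P13, P35)
P9  (by R1: P17, P6)
P40  (by R6: P15, P37)
P24  (by R8: P49, P35)
P33  (by R9: P24)
P5  (by R20: P40, P35)
P28  (by R21: P9, P31)
P11  (by R29: P28, P5)
P26  (by R31: P11, P33)
P20  (by R24: P26)
P12  (by R2: P20, P18)

Yes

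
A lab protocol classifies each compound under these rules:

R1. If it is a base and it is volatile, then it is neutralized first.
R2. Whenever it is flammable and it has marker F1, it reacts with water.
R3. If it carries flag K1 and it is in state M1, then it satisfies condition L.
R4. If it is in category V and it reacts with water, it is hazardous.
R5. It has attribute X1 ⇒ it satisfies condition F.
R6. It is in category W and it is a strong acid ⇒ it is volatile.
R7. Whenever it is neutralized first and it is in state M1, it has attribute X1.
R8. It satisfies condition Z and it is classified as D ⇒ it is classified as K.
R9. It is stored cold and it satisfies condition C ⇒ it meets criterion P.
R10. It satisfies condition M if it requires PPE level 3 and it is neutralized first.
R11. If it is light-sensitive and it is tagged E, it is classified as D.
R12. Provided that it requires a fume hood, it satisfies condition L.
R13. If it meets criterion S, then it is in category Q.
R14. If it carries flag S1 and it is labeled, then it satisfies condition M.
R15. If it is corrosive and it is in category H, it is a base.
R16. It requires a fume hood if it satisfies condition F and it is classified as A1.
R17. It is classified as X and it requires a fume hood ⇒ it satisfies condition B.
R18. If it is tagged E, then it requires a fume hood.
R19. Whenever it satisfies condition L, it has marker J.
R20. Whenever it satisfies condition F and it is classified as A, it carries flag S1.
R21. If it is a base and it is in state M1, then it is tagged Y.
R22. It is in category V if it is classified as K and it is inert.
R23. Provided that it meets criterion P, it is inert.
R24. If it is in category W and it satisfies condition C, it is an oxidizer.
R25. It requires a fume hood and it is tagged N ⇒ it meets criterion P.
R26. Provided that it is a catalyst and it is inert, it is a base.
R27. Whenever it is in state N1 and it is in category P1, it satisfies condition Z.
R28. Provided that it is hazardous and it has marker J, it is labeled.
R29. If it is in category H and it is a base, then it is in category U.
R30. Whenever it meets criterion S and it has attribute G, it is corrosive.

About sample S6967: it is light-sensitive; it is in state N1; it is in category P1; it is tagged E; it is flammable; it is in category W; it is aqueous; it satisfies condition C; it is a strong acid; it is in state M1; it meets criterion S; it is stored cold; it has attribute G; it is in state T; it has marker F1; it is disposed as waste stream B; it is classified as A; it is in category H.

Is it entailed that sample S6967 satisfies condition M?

By R2 (it is flammable, it has marker F1): it reacts with water.
By R6 (it is in category W, it is a strong acid): it is volatile.
By R9 (it is stored cold, it satisfies condition C): it meets criterion P.
By R11 (it is light-sensitive, it is tagged E): it is classified as D.
By R18 (it is tagged E): it requires a fume hood.
By R23 (it meets criterion P): it is inert.
By R27 (it is in state N1, it is in category P1): it satisfies condition Z.
By R30 (it meets criterion S, it has attribute G): it is corrosive.
By R8 (it satisfies condition Z, it is classified as D): it is classified as K.
By R12 (it requires a fume hood): it satisfies condition L.
By R15 (it is corrosive, it is in category H): it is a base.
By R19 (it satisfies condition L): it has marker J.
By R22 (it is classified as K, it is inert): it is in category V.
By R1 (it is a base, it is volatile): it is neutralized first.
By R4 (it is in category V, it reacts with water): it is hazardous.
By R7 (it is neutralized first, it is in state M1): it has attribute X1.
By R28 (it is hazardous, it has marker J): it is labeled.
By R5 (it has attribute X1): it satisfies condition F.
By R20 (it satisfies condition F, it is classified as A): it carries flag S1.
By R14 (it carries flag S1, it is labeled): it satisfies condition M.

Yes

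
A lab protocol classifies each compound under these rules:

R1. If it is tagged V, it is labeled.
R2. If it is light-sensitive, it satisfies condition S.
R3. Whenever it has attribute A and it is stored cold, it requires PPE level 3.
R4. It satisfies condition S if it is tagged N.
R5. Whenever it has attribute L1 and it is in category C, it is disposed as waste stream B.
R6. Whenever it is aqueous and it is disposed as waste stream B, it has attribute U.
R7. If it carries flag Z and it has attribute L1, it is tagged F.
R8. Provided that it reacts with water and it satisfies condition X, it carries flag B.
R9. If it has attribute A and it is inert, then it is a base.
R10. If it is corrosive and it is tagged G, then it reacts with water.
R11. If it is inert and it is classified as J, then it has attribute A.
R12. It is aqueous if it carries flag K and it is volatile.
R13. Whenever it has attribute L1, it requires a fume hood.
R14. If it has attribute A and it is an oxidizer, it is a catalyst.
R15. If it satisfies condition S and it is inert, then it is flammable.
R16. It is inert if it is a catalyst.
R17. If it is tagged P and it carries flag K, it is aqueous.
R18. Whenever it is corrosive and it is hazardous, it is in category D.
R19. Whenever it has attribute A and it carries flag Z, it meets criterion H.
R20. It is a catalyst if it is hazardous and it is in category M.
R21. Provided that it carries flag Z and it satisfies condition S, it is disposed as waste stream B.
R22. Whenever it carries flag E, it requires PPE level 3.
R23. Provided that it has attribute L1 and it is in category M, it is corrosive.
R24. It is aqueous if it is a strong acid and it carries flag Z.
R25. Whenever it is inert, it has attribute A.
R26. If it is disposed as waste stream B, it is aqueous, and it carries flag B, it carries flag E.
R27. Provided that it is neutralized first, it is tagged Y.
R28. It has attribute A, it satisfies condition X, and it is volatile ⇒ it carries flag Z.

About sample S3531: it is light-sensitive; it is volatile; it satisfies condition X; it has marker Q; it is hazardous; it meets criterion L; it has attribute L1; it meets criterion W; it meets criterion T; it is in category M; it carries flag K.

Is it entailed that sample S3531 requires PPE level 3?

No

Forward chaining from the given facts derives: satisfies condition S, is aqueous, requires a fume hood, is a catalyst, is corrosive, is inert, is in category D, has attribute A, carries flag Z, is tagged F, is a base, is flammable, meets criterion H, is disposed as waste stream B, has attribute U.
Rules concluding "it requires PPE level 3": R3 needs "it is stored cold"; R22 needs "it carries flag E" — none of these are established.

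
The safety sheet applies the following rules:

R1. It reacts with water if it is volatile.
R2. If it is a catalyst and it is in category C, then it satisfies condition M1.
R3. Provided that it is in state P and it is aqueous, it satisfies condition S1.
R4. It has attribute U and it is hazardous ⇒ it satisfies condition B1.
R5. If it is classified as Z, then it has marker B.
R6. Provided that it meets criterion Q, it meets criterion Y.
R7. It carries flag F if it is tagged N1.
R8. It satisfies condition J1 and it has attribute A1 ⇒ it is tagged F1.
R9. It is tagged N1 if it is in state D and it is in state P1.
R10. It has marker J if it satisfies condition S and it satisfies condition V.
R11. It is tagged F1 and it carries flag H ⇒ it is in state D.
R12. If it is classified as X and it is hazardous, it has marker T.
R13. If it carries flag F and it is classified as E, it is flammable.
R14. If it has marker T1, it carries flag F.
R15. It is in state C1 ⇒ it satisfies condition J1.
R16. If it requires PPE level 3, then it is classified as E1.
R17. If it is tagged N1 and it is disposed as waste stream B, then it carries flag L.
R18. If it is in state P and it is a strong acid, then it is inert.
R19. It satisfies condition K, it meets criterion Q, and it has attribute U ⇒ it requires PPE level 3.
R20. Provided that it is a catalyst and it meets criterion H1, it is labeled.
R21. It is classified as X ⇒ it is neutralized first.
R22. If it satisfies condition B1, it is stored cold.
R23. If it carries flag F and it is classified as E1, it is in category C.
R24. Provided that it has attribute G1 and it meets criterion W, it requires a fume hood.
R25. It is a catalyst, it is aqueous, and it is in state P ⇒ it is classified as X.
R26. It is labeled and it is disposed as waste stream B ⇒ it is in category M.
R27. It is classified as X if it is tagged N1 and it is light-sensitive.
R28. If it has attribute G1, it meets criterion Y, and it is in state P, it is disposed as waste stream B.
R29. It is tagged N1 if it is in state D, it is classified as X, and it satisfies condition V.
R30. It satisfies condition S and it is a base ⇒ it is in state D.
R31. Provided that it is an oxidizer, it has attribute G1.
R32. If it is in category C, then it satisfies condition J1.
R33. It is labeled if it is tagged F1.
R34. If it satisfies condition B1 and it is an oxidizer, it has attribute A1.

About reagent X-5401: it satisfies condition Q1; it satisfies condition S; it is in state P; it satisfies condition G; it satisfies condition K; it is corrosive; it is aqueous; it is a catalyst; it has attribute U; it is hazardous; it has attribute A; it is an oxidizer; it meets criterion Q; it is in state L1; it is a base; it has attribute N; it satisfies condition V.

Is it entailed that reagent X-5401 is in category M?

Yes

By R4 (it has attribute U, it is hazardous): it satisfies condition B1.
By R6 (it meets criterion Q): it meets criterion Y.
By R19 (it satisfies condition K, it meets criterion Q, it has attribute U): it requires PPE level 3.
By R25 (it is a catalyst, it is aqueous, it is in state P): it is classified as X.
By R30 (it satisfies condition S, it is a base): it is in state D.
By R31 (it is an oxidizer): it has attribute G1.
By R34 (it satisfies condition B1, it is an oxidizer): it has attribute A1.
By R16 (it requires PPE level 3): it is classified as E1.
By R28 (it has attribute G1, it meets criterion Y, it is in state P): it is disposed as waste stream B.
By R29 (it is in state D, it is classified as X, it satisfies condition V): it is tagged N1.
By R7 (it is tagged N1): it carries flag F.
By R23 (it carries flag F, it is classified as E1): it is in category C.
By R32 (it is in category C): it satisfies condition J1.
By R8 (it satisfies condition J1, it has attribute A1): it is tagged F1.
By R33 (it is tagged F1): it is labeled.
By R26 (it is labeled, it is disposed as waste stream B): it is in category M.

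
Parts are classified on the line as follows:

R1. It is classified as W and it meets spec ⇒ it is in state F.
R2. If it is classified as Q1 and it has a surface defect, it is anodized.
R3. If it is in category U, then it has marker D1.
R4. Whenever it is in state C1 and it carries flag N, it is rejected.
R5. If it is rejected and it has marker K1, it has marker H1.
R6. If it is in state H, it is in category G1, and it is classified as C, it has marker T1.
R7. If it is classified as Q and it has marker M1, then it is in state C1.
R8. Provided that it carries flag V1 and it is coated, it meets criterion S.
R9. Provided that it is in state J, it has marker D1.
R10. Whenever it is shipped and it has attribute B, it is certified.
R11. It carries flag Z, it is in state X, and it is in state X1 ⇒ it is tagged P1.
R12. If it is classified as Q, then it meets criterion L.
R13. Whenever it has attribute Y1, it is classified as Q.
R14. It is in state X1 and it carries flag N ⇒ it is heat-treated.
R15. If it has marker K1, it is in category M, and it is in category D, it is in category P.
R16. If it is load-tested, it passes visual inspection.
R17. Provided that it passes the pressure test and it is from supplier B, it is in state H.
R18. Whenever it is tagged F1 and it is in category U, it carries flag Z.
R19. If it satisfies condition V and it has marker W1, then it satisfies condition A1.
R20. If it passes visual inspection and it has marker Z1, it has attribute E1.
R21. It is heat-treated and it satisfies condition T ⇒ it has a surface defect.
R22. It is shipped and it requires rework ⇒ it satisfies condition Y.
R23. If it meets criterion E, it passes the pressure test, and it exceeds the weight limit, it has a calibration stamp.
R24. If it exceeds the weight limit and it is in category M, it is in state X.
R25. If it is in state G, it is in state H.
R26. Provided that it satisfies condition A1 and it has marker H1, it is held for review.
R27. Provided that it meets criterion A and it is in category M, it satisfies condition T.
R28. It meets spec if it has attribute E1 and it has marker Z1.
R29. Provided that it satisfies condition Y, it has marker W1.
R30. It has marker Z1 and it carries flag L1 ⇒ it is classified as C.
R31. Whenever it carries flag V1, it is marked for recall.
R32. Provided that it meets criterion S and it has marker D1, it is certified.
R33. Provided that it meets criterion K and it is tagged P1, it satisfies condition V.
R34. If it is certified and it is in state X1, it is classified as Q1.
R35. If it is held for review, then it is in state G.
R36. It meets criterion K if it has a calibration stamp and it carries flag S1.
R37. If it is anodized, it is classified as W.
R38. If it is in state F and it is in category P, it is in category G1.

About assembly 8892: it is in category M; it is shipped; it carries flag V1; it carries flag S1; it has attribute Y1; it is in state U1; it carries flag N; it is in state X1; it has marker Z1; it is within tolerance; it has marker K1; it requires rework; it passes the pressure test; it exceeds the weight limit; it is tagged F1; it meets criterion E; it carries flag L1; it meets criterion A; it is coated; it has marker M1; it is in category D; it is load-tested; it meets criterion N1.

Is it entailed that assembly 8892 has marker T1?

No

Forward chaining from the given facts derives: meets criterion S, is classified as Q, is heat-treated, is in category P, passes visual inspection, has attribute E1, satisfies condition Y, has a calibration stamp, is in state X, satisfies condition T, meets spec, has marker W1, is classified as C, is marked for recall, meets criterion K, is in state C1, meets criterion L, has a surface defect, is rejected, has marker H1.
The only rule concluding "it has marker T1" is R6, which needs "it is in state H"; that is never established.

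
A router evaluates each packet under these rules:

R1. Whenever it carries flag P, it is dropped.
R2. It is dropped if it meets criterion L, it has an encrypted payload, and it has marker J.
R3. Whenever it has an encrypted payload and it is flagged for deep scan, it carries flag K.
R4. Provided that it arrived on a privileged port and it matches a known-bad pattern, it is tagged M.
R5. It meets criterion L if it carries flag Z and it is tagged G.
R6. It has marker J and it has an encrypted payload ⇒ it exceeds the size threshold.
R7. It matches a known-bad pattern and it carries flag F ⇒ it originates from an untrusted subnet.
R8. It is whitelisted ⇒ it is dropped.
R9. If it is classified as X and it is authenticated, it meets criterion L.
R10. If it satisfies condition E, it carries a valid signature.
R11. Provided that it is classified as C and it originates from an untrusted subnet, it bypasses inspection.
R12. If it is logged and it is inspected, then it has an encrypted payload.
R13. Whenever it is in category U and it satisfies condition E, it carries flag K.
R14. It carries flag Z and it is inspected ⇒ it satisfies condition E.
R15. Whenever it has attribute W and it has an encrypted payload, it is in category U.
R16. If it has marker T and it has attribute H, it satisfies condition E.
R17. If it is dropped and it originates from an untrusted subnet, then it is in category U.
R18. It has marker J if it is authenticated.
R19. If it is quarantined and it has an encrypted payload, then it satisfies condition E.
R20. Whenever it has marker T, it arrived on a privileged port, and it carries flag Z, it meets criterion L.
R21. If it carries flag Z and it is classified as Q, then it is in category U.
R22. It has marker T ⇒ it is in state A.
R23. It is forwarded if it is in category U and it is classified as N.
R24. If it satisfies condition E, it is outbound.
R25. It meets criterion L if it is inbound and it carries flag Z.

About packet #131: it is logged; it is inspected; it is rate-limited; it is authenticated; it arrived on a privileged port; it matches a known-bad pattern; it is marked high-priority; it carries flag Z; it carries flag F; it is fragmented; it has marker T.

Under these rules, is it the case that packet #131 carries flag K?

By R7 (it matches a known-bad pattern, it carries flag F): it originates from an untrusted subnet.
By R12 (it is logged, it is inspected): it has an encrypted payload.
By R14 (it carries flag Z, it is inspected): it satisfies condition E.
By R18 (it is authenticated): it has marker J.
By R20 (it has marker T, it arrived on a privileged port, it carries flag Z): it meets criterion L.
By R2 (it meets criterion L, it has an encrypted payload, it has marker J): it is dropped.
By R17 (it is dropped, it originates from an untrusted subnet): it is in category U.
By R13 (it is in category U, it satisfies condition E): it carries flag K.

Yes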